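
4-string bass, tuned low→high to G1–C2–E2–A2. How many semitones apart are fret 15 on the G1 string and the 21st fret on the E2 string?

15 semitones

G1 at fret 15 → A♯2 (MIDI 46); E2 at fret 21 → C♯4 (MIDI 61).
46 − 61 = -15, so the two pitches are 15 semitones apart, with C♯4 the higher.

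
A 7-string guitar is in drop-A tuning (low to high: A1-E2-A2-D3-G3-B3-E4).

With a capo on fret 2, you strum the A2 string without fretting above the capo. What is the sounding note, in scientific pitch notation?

B2

The capo raises the open A2 by 2 semitones to B2; fretting 0 more gives A2 + 2 + 0 = A2 + 2 semitones = B2.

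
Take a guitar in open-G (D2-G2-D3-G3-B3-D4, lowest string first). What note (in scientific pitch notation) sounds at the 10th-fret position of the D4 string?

C5

D4 is MIDI 62. Adding 10 gives 72, which is C5.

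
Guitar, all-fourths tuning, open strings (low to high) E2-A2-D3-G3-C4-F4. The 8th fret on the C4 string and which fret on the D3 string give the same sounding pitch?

18

Fret 8 on C4 is MIDI 60 + 8 = 68 (G♯4). On the D3 string (open MIDI 50), that pitch is 68 − 50 = fret 18.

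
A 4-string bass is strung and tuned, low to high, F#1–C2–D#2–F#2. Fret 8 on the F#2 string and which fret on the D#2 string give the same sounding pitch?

11

Fret 8 on F#2 is MIDI 42 + 8 = 50 (D3). On the D#2 string (open MIDI 39), that pitch is 50 − 39 = fret 11.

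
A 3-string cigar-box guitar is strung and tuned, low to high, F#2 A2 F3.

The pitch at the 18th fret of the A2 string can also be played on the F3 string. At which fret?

Fret 18 on A2 is MIDI 45 + 18 = 63 (D#4). On the F3 string (open MIDI 53), that pitch is 63 − 53 = fret 10.

10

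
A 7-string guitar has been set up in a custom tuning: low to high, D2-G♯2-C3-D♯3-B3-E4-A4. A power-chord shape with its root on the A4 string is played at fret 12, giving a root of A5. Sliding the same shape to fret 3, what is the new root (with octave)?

C5

Moving from fret 12 to fret 3 shifts the root by -9 semitones.
A5 down 9 semitones is C5.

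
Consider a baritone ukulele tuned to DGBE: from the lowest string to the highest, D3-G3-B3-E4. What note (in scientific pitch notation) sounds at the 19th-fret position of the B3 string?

F♯5

B3 is MIDI 59. Adding 19 gives 78, which is F♯5.
(Equivalently spelled G♭5.)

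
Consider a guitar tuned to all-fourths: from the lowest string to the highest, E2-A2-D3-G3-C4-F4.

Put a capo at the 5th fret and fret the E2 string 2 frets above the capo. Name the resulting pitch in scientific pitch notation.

The capo raises the open E2 by 5 semitones to A2; fretting 2 more gives E2 + 5 + 2 = E2 + 7 semitones = B2.

B2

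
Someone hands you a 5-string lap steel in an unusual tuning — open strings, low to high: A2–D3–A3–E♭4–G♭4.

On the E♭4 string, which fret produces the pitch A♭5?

A♭5 is 17 semitones above the open E♭4 (Eb–E–F–Gb–…–Gb–G–Ab), so it sits at fret 17.

17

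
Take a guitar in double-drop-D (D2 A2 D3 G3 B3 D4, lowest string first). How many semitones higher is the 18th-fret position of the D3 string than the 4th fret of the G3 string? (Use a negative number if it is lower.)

9 semitones

D3 at fret 18 → G#4 (MIDI 68); G3 at fret 4 → B3 (MIDI 59).
68 − 59 = 9, so the two pitches are 9 semitones apart.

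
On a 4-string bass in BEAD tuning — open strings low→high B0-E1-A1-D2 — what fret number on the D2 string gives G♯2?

G♯2 is 6 semitones above the open D2 (D–D#–E–F–F#–G–G#), so it sits at fret 6.

6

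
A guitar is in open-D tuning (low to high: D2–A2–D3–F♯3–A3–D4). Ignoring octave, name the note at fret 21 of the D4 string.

D4 is MIDI 62. Adding 21 gives 83; 83 mod 12 = 11, i.e. B.

B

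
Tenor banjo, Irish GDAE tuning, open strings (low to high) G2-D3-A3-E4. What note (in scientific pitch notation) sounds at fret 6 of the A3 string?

D#4

The open A3 string plus 6 semitones: A–A#–B–C–C#–D–D#.
The walk passes from B into C once, so the octave number goes from 3 to 4.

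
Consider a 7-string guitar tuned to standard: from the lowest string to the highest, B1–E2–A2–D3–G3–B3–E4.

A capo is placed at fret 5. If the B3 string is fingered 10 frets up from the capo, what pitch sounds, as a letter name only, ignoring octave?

D

The capo raises the open B3 by 5 semitones to E4; fretting 10 more gives B3 + 5 + 10 = B3 + 15 semitones, landing on D.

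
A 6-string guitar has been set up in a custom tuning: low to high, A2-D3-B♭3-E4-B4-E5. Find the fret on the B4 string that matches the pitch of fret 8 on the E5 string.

E5 at fret 8 is E5 + 8 semitones = C6.
The open B4 string is 5 semitones below the open E5, so the same pitch on the B4 string lies at fret 8 + 5 = 13.

13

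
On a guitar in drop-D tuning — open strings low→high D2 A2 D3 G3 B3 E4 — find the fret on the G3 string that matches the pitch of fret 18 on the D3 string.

Fret 18 on D3 is MIDI 50 + 18 = 68 (G#4). On the G3 string (open MIDI 55), that pitch is 68 − 55 = fret 13.

13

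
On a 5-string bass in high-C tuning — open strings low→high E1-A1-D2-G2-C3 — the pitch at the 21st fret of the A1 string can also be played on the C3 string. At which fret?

A1 at fret 21 is A1 + 21 semitones = F#3.
The open C3 string is 15 semitones above the open A1, so the same pitch on the C3 string lies at fret 21 − 15 = 6.

6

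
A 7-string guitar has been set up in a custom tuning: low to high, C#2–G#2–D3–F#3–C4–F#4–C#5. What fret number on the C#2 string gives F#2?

5

F#2 is 5 semitones above the open C#2 (C#–D–D#–E–F–F#), so it sits at fret 5.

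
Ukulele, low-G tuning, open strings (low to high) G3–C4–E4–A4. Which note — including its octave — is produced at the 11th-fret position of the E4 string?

D#5

Each fret is one semitone, so E4 + 11 = D#5.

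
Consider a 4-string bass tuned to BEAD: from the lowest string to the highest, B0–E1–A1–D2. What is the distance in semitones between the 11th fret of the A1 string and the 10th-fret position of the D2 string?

A1 at fret 11 → G#2 (MIDI 44); D2 at fret 10 → C3 (MIDI 48).
44 − 48 = -4, so the two pitches are 4 semitones apart, with C3 the higher.

4 semitones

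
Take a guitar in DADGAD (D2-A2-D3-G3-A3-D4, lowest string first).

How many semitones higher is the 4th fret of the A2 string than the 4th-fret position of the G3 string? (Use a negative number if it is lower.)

-10 semitones

A2 at fret 4 → C#3 (MIDI 49); G3 at fret 4 → B3 (MIDI 59).
49 − 59 = -10, so the two pitches are 10 semitones apart.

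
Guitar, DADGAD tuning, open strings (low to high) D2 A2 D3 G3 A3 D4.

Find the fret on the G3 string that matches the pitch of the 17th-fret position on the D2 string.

0

D2 at fret 17 is D2 + 17 semitones = G3.
The open G3 string is 17 semitones above the open D2, so the same pitch on the G3 string lies at fret 17 − 17 = 0.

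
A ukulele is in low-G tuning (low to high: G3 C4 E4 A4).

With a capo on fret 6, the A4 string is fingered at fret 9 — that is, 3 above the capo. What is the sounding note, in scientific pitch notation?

The capo raises the open A4 by 6 semitones to D♯5; fretting 3 more gives A4 + 6 + 3 = A4 + 9 semitones = F♯5.
(Also written G♭.)

F♯5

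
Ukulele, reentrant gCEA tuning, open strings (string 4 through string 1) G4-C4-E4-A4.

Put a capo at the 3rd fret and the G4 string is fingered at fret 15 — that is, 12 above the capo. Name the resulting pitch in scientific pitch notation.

A#5

The capo raises the open G4 by 3 semitones to A#4; fretting 12 more gives G4 + 3 + 12 = G4 + 15 semitones = A#5.
(Also written Bb.)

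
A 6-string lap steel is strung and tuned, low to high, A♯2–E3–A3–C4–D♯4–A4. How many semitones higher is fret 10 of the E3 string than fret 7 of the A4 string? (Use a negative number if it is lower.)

-14 semitones

E3 at fret 10 → D4 (MIDI 62); A4 at fret 7 → E5 (MIDI 76).
62 − 76 = -14, so the two pitches are 14 semitones apart.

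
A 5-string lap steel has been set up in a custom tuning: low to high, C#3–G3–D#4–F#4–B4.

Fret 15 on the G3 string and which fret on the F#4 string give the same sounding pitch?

Fret 15 on G3 is MIDI 55 + 15 = 70 (A#4). On the F#4 string (open MIDI 66), that pitch is 70 − 66 = fret 4.

4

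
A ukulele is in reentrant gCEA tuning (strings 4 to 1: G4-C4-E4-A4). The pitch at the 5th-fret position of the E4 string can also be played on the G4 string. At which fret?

2

E4 at fret 5 is E4 + 5 semitones = A4.
The open G4 string is 3 semitones above the open E4, so the same pitch on the G4 string lies at fret 5 − 3 = 2.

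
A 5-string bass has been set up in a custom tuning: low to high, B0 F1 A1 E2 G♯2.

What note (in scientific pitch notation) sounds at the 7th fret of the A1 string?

Each fret is one semitone, so A1 + 7 = E2.

E2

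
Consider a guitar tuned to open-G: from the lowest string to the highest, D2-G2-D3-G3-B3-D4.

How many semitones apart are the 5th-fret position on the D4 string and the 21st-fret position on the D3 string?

D4 at fret 5 → G4 (MIDI 67); D3 at fret 21 → B4 (MIDI 71).
67 − 71 = -4, so the two pitches are 4 semitones apart, with B4 the higher.

4 semitones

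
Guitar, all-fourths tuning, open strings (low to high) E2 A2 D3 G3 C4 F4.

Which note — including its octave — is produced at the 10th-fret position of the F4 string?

F4 is MIDI 65. Adding 10 gives 75, which is D♯5.
(Equivalently spelled E♭5.)

D♯5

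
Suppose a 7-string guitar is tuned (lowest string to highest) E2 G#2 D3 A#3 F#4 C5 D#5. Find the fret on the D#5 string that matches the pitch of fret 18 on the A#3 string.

1

Fret 18 on A#3 is MIDI 58 + 18 = 76 (E5). On the D#5 string (open MIDI 75), that pitch is 76 − 75 = fret 1.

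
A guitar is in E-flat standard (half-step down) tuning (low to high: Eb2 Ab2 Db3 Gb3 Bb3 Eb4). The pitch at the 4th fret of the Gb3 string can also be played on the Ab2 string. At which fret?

Fret 4 on Gb3 is MIDI 54 + 4 = 58 (Bb3). On the Ab2 string (open MIDI 44), that pitch is 58 − 44 = fret 14.

14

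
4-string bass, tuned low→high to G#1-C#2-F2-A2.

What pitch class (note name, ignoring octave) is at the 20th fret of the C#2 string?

C#2 is MIDI 37. Adding 20 gives 57; 57 mod 12 = 9, i.e. A.

A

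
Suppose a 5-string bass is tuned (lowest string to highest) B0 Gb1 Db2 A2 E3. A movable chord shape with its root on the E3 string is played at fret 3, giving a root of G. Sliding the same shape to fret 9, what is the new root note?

Db

Moving from fret 3 to fret 9 shifts the root by 6 semitones.
G up 6 semitones is Db.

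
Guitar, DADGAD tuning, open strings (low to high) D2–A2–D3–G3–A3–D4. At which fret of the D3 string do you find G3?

5

G3 is 5 semitones above the open D3 (D–D#–E–F–F#–G), so it sits at fret 5.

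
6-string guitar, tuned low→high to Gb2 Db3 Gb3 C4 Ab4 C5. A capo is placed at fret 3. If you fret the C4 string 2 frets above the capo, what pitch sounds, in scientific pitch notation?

F4

The capo raises the open C4 by 3 semitones to Eb4; fretting 2 more gives C4 + 3 + 2 = C4 + 5 semitones = F4.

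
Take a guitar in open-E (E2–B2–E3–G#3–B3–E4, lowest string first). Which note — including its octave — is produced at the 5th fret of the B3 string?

E4

The open B3 string plus 5 semitones: B–C–C#–D–D#–E.
The walk passes from B into C once, so the octave number goes from 3 to 4.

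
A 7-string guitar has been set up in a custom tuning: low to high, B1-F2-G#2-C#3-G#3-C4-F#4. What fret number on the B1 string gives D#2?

D#2 is 4 semitones above the open B1 (B–C–C#–D–D#), so it sits at fret 4.

4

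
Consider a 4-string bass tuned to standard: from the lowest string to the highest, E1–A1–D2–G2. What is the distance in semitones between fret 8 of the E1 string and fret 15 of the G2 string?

22 semitones

E1 at fret 8 → C2 (MIDI 36); G2 at fret 15 → A#3 (MIDI 58).
36 − 58 = -22, so the two pitches are 22 semitones apart, with A#3 the higher.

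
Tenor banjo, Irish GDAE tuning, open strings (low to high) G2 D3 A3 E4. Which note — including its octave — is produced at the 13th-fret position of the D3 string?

D♯4

The open D3 string plus 13 semitones: D–D#–E–F–…–C#–D–D#.
The walk passes from B into C once, so the octave number goes from 3 to 4.
(Equivalently spelled E♭4.)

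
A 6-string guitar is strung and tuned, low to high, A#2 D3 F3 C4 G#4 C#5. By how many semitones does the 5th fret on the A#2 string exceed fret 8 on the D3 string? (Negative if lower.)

-7 semitones

A#2 at fret 5 → D#3 (MIDI 51); D3 at fret 8 → A#3 (MIDI 58).
51 − 58 = -7, so the two pitches are 7 semitones apart.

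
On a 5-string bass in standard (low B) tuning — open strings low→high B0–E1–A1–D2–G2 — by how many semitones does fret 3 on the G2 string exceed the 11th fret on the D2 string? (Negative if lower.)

G2 at fret 3 → A#2 (MIDI 46); D2 at fret 11 → C#3 (MIDI 49).
46 − 49 = -3, so the two pitches are 3 semitones apart.

-3 semitones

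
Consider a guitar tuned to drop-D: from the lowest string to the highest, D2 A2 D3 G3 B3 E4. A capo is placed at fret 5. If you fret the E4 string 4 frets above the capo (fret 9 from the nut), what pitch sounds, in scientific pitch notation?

C#5

The capo raises the open E4 by 5 semitones to A4; fretting 4 more gives E4 + 5 + 4 = E4 + 9 semitones = C#5.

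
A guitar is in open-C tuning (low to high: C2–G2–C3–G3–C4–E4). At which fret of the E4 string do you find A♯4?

A♯4 is 6 semitones above the open E4 (E–F–F#–G–G#–A–A#), so it sits at fret 6.

6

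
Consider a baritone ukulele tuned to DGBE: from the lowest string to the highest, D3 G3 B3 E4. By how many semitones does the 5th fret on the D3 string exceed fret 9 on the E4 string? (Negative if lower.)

-18 semitones

D3 at fret 5 → G3 (MIDI 55); E4 at fret 9 → C#5 (MIDI 73).
55 − 73 = -18, so the two pitches are 18 semitones apart.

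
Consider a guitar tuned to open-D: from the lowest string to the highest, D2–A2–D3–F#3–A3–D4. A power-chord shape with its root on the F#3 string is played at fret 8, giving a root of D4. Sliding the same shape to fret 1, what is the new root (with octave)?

Moving from fret 8 to fret 1 shifts the root by -7 semitones.
D4 down 7 semitones is G3.

G3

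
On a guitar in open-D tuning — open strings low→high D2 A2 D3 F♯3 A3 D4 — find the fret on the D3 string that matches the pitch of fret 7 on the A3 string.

A3 at fret 7 is A3 + 7 semitones = E4.
The open D3 string is 7 semitones below the open A3, so the same pitch on the D3 string lies at fret 7 + 7 = 14.

14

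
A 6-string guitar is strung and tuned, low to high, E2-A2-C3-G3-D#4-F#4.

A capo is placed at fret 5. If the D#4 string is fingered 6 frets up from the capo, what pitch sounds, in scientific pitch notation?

The capo raises the open D#4 by 5 semitones to G#4; fretting 6 more gives D#4 + 5 + 6 = D#4 + 11 semitones = D5.

D5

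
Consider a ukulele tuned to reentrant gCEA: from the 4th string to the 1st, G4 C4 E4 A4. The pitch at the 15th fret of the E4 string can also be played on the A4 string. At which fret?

E4 at fret 15 is E4 + 15 semitones = G5.
The open A4 string is 5 semitones above the open E4, so the same pitch on the A4 string lies at fret 15 − 5 = 10.

10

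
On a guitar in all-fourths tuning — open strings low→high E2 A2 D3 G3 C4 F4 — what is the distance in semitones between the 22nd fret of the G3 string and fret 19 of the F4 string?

7 semitones

G3 at fret 22 → F5 (MIDI 77); F4 at fret 19 → C6 (MIDI 84).
77 − 84 = -7, so the two pitches are 7 semitones apart, with C6 the higher.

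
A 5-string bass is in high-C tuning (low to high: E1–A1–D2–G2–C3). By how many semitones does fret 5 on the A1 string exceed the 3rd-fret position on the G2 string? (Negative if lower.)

-8 semitones

A1 at fret 5 → D2 (MIDI 38); G2 at fret 3 → A♯2 (MIDI 46).
38 − 46 = -8, so the two pitches are 8 semitones apart.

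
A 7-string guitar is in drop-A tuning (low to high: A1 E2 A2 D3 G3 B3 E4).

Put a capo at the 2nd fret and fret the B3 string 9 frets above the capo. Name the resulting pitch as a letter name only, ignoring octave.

The capo raises the open B3 by 2 semitones to C#4; fretting 9 more gives B3 + 2 + 9 = B3 + 11 semitones, landing on A#.

A#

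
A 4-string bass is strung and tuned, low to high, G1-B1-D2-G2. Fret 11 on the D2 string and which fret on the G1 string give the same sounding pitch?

Fret 11 on D2 is MIDI 38 + 11 = 49 (C#3). On the G1 string (open MIDI 31), that pitch is 49 − 31 = fret 18.

18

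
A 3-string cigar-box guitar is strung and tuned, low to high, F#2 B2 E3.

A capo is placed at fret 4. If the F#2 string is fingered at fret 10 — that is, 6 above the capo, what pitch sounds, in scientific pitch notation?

E3

The capo raises the open F#2 by 4 semitones to A#2; fretting 6 more gives F#2 + 4 + 6 = F#2 + 10 semitones = E3.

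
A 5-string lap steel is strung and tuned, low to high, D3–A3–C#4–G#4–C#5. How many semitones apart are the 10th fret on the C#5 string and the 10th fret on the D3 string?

C#5 at fret 10 → B5 (MIDI 83); D3 at fret 10 → C4 (MIDI 60).
83 − 60 = 23, so the two pitches are 23 semitones apart, with B5 the higher.

23 semitones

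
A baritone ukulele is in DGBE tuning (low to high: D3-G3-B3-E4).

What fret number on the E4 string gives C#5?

9

C#5 is 9 semitones above the open E4 (E–F–F#–G–G#–A–A#–B–C–C#), so it sits at fret 9.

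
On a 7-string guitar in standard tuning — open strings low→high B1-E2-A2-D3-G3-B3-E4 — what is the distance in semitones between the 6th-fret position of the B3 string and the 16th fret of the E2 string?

B3 at fret 6 → F4 (MIDI 65); E2 at fret 16 → G#3 (MIDI 56).
65 − 56 = 9, so the two pitches are 9 semitones apart, with F4 the higher.

9 semitones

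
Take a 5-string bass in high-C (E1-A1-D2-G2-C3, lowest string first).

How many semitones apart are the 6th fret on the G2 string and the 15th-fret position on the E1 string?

6 semitones

G2 at fret 6 → C#3 (MIDI 49); E1 at fret 15 → G2 (MIDI 43).
49 − 43 = 6, so the two pitches are 6 semitones apart, with C#3 the higher.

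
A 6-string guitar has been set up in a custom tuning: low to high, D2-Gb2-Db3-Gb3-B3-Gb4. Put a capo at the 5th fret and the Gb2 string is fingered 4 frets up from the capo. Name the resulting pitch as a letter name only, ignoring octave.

Eb

The capo raises the open Gb2 by 5 semitones to B2; fretting 4 more gives Gb2 + 5 + 4 = Gb2 + 9 semitones, landing on Eb.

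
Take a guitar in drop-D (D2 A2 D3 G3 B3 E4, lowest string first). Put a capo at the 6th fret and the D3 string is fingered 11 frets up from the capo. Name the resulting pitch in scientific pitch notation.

G4

The capo raises the open D3 by 6 semitones to G♯3; fretting 11 more gives D3 + 6 + 11 = D3 + 17 semitones = G4.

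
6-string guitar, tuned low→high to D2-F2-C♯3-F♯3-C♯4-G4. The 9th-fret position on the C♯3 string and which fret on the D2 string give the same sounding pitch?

C♯3 at fret 9 is C♯3 + 9 semitones = A♯3.
The open D2 string is 11 semitones below the open C♯3, so the same pitch on the D2 string lies at fret 9 + 11 = 20.

20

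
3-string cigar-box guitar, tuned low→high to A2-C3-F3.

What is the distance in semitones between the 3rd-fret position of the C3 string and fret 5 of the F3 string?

7 semitones

C3 at fret 3 → D♯3 (MIDI 51); F3 at fret 5 → A♯3 (MIDI 58).
51 − 58 = -7, so the two pitches are 7 semitones apart, with A♯3 the higher.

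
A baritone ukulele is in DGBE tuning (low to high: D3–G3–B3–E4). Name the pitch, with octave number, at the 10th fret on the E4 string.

Each fret is one semitone, so E4 + 10 = D5.

D5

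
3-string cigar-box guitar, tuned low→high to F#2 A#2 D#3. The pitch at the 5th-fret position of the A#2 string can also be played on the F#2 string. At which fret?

9

A#2 at fret 5 is A#2 + 5 semitones = D#3.
The open F#2 string is 4 semitones below the open A#2, so the same pitch on the F#2 string lies at fret 5 + 4 = 9.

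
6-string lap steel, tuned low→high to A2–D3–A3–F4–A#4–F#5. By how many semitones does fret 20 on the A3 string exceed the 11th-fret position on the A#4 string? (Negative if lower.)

-4 semitones

A3 at fret 20 → F5 (MIDI 77); A#4 at fret 11 → A5 (MIDI 81).
77 − 81 = -4, so the two pitches are 4 semitones apart.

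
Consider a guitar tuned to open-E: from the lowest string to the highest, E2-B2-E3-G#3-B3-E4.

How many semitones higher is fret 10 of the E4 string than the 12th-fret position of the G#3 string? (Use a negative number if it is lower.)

E4 at fret 10 → D5 (MIDI 74); G#3 at fret 12 → G#4 (MIDI 68).
74 − 68 = 6, so the two pitches are 6 semitones apart.

6 semitones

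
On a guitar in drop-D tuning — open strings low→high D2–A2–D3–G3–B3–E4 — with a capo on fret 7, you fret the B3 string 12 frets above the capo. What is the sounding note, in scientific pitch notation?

F#5

The capo raises the open B3 by 7 semitones to F#4; fretting 12 more gives B3 + 7 + 12 = B3 + 19 semitones = F#5.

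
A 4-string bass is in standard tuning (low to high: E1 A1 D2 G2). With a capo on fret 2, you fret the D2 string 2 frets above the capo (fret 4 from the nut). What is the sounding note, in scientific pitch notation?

F#2

The capo raises the open D2 by 2 semitones to E2; fretting 2 more gives D2 + 2 + 2 = D2 + 4 semitones = F#2.
(Also written Gb.)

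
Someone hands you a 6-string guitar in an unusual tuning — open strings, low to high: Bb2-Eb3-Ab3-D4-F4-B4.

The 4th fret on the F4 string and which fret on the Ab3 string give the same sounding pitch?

F4 at fret 4 is F4 + 4 semitones = A4.
The open Ab3 string is 9 semitones below the open F4, so the same pitch on the Ab3 string lies at fret 4 + 9 = 13.

13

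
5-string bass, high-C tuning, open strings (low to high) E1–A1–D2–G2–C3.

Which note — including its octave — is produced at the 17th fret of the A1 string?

A1 is MIDI 33. Adding 17 gives 50, which is D3.

D3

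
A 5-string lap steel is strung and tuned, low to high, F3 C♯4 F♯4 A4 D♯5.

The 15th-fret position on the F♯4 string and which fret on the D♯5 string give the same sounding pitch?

F♯4 at fret 15 is F♯4 + 15 semitones = A5.
The open D♯5 string is 9 semitones above the open F♯4, so the same pitch on the D♯5 string lies at fret 15 − 9 = 6.

6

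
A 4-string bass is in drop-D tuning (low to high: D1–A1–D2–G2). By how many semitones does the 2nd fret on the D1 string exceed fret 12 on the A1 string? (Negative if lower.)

-17 semitones

D1 at fret 2 → E1 (MIDI 28); A1 at fret 12 → A2 (MIDI 45).
28 − 45 = -17, so the two pitches are 17 semitones apart.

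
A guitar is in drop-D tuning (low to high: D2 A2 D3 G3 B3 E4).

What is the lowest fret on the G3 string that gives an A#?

From G3, count semitones up the chromatic scale until reaching A#: G–G#–A–A# — 3 steps.

3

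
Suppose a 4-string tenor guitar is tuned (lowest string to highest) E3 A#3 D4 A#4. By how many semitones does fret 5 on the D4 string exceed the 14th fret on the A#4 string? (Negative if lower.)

-17 semitones

D4 at fret 5 → G4 (MIDI 67); A#4 at fret 14 → C6 (MIDI 84).
67 − 84 = -17, so the two pitches are 17 semitones apart.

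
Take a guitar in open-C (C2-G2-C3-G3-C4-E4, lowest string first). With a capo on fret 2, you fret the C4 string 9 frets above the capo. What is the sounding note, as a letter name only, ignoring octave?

The capo raises the open C4 by 2 semitones to D4; fretting 9 more gives C4 + 2 + 9 = C4 + 11 semitones, landing on B.

B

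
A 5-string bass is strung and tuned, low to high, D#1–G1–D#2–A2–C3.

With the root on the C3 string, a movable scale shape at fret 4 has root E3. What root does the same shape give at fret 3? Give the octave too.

D#3

Moving from fret 4 to fret 3 shifts the root by -1 semitone.
E3 down 1 semitone is D#3.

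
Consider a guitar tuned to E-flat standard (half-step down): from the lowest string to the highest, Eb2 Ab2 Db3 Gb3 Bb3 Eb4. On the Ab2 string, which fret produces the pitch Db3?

Db3 is 5 semitones above the open Ab2 (Ab–A–Bb–B–C–Db), so it sits at fret 5.

5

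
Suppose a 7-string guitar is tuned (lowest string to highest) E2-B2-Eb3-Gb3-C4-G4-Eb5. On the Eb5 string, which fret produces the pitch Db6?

10

Db6 is 10 semitones above the open Eb5 (Eb–E–F–Gb–…–B–C–Db), so it sits at fret 10.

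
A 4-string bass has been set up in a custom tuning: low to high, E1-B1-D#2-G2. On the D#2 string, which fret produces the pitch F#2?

3

F#2 is 3 semitones above the open D#2 (D#–E–F–F#), so it sits at fret 3.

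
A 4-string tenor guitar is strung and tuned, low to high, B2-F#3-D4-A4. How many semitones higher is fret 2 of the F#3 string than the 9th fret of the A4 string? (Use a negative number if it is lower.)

F#3 at fret 2 → G#3 (MIDI 56); A4 at fret 9 → F#5 (MIDI 78).
56 − 78 = -22, so the two pitches are 22 semitones apart.

-22 semitones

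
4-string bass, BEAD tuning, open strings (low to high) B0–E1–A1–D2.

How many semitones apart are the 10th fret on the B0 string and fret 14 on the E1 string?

B0 at fret 10 → A1 (MIDI 33); E1 at fret 14 → F♯2 (MIDI 42).
33 − 42 = -9, so the two pitches are 9 semitones apart, with F♯2 the higher.

9 semitones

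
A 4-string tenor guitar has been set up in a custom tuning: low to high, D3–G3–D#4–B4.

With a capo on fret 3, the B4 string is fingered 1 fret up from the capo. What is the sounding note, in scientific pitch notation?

The capo raises the open B4 by 3 semitones to D5; fretting 1 more gives B4 + 3 + 1 = B4 + 4 semitones = D#5.
(Also written Eb.)

D#5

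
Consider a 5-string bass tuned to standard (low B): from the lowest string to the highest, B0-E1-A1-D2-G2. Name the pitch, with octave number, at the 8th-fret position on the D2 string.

Each fret is one semitone, so D2 + 8 = A#2.
(Equivalently spelled Bb2.)

A#2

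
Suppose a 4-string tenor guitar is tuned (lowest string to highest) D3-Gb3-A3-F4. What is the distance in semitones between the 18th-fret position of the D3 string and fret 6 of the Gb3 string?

D3 at fret 18 → Ab4 (MIDI 68); Gb3 at fret 6 → C4 (MIDI 60).
68 − 60 = 8, so the two pitches are 8 semitones apart, with Ab4 the higher.

8 semitones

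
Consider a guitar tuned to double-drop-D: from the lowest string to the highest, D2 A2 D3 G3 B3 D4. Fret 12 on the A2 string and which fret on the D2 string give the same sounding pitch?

19

A2 at fret 12 is A2 + 12 semitones = A3.
The open D2 string is 7 semitones below the open A2, so the same pitch on the D2 string lies at fret 12 + 7 = 19.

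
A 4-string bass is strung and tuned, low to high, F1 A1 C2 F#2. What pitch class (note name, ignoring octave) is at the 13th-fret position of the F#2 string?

G

Each fret is one semitone, so F#2 + 13 = G.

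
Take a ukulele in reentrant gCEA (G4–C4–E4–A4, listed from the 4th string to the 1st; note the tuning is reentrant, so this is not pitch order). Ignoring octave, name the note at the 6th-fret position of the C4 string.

F#

C4 is MIDI 60. Adding 6 gives 66; 66 mod 12 = 6, i.e. F#.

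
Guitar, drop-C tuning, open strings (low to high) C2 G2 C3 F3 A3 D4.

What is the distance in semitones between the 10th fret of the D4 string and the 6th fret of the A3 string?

D4 at fret 10 → C5 (MIDI 72); A3 at fret 6 → D♯4 (MIDI 63).
72 − 63 = 9, so the two pitches are 9 semitones apart, with C5 the higher.

9 semitones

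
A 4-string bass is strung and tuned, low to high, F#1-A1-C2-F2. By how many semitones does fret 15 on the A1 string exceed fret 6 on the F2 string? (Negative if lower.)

A1 at fret 15 → C3 (MIDI 48); F2 at fret 6 → B2 (MIDI 47).
48 − 47 = 1, so the two pitches are 1 semitone apart.

1 semitone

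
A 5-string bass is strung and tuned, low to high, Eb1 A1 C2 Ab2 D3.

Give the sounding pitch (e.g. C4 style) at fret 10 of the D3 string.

C4

Each fret is one semitone, so D3 + 10 = C4.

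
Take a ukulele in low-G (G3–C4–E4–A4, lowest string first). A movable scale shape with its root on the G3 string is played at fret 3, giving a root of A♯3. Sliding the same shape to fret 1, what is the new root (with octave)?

G♯3

Moving from fret 3 to fret 1 shifts the root by -2 semitones.
A♯3 down 2 semitones is G♯3.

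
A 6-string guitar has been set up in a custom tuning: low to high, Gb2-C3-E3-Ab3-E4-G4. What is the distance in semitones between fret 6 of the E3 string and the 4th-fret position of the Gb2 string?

12 semitones

E3 at fret 6 → Bb3 (MIDI 58); Gb2 at fret 4 → Bb2 (MIDI 46).
58 − 46 = 12, so the two pitches are 12 semitones apart, with Bb3 the higher.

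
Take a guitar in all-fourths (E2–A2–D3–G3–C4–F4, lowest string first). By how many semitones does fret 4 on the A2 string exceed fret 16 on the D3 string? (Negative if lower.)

-17 semitones

A2 at fret 4 → C#3 (MIDI 49); D3 at fret 16 → F#4 (MIDI 66).
49 − 66 = -17, so the two pitches are 17 semitones apart.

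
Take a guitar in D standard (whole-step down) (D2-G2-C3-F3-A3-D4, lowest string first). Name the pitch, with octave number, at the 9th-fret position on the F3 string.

D4

F3 is MIDI 53. Adding 9 gives 62, which is D4.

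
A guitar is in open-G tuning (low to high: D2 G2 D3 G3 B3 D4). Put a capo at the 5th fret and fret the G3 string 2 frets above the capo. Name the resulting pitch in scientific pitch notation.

D4

The capo raises the open G3 by 5 semitones to C4; fretting 2 more gives G3 + 5 + 2 = G3 + 7 semitones = D4.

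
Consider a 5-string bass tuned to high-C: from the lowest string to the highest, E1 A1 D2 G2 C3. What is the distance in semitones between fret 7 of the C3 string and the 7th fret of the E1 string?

C3 at fret 7 → G3 (MIDI 55); E1 at fret 7 → B1 (MIDI 35).
55 − 35 = 20, so the two pitches are 20 semitones apart, with G3 the higher.

20 semitones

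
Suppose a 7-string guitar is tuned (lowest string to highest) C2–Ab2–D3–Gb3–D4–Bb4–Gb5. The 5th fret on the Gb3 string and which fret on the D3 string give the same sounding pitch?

9

Fret 5 on Gb3 is MIDI 54 + 5 = 59 (B3). On the D3 string (open MIDI 50), that pitch is 59 − 50 = fret 9.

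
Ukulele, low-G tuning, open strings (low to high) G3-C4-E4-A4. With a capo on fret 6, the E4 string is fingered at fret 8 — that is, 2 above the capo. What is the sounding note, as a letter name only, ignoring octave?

The capo raises the open E4 by 6 semitones to A#4; fretting 2 more gives E4 + 6 + 2 = E4 + 8 semitones, landing on C.

C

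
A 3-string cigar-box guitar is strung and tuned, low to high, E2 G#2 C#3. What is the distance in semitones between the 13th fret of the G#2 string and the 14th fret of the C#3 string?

G#2 at fret 13 → A3 (MIDI 57); C#3 at fret 14 → D#4 (MIDI 63).
57 − 63 = -6, so the two pitches are 6 semitones apart, with D#4 the higher.

6 semitones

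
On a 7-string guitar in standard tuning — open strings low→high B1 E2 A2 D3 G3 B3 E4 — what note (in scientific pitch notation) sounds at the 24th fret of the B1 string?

Each fret is one semitone, so B1 + 24 = B3.

B3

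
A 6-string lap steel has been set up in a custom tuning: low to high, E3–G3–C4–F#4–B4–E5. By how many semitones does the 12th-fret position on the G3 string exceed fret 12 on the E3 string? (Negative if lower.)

3 semitones

G3 at fret 12 → G4 (MIDI 67); E3 at fret 12 → E4 (MIDI 64).
67 − 64 = 3, so the two pitches are 3 semitones apart.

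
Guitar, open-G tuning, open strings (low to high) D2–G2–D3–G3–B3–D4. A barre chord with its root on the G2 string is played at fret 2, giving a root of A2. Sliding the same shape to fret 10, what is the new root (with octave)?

F3

Moving from fret 2 to fret 10 shifts the root by 8 semitones.
A2 up 8 semitones is F3.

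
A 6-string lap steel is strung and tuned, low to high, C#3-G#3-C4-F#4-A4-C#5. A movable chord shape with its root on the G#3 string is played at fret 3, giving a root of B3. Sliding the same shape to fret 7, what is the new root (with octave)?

Moving from fret 3 to fret 7 shifts the root by 4 semitones.
B3 up 4 semitones is D#4.

D#4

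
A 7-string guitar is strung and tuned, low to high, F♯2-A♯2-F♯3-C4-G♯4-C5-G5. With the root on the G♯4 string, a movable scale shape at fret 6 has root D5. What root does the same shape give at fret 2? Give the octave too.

Moving from fret 6 to fret 2 shifts the root by -4 semitones.
D5 down 4 semitones is A♯4.

A♯4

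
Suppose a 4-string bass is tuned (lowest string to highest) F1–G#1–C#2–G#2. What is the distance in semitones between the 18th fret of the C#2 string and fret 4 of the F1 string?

22 semitones

C#2 at fret 18 → G3 (MIDI 55); F1 at fret 4 → A1 (MIDI 33).
55 − 33 = 22, so the two pitches are 22 semitones apart, with G3 the higher.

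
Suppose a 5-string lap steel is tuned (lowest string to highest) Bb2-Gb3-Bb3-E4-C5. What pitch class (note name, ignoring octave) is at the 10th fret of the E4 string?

E4 is MIDI 64. Adding 10 gives 74; 74 mod 12 = 2, i.e. D.

D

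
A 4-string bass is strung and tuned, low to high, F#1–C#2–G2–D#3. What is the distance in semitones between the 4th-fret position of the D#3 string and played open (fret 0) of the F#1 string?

D#3 at fret 4 → G3 (MIDI 55); F#1 at fret 0 → F#1 (MIDI 30).
55 − 30 = 25, so the two pitches are 25 semitones apart, with G3 the higher.

25 semitones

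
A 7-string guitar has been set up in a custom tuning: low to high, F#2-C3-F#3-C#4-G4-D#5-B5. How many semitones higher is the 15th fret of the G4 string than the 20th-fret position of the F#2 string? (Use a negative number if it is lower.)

20 semitones

G4 at fret 15 → A#5 (MIDI 82); F#2 at fret 20 → D4 (MIDI 62).
82 − 62 = 20, so the two pitches are 20 semitones apart.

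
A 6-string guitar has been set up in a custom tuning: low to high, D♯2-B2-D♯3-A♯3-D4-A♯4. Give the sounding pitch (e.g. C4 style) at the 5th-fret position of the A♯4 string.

D♯5

A♯4 is MIDI 70. Adding 5 gives 75, which is D♯5.
(Equivalently spelled E♭5.)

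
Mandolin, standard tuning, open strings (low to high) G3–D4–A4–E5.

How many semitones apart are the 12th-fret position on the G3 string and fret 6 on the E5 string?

G3 at fret 12 → G4 (MIDI 67); E5 at fret 6 → A♯5 (MIDI 82).
67 − 82 = -15, so the two pitches are 15 semitones apart, with A♯5 the higher.

15 semitones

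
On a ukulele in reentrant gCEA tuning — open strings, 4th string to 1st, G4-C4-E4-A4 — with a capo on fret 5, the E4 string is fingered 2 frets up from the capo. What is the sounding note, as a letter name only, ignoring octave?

The capo raises the open E4 by 5 semitones to A4; fretting 2 more gives E4 + 5 + 2 = E4 + 7 semitones, landing on B.

B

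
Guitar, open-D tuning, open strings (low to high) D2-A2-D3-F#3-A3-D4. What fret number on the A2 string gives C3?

C3 is 3 semitones above the open A2 (A–A#–B–C), so it sits at fret 3.

3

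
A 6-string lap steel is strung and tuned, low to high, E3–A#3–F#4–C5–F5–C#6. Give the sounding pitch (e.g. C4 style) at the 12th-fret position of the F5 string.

F6

Each fret is one semitone, so F5 + 12 = F6.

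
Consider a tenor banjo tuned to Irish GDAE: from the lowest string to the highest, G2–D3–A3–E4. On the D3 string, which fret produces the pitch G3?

G3 is 5 semitones above the open D3 (D–D#–E–F–F#–G), so it sits at fret 5.

5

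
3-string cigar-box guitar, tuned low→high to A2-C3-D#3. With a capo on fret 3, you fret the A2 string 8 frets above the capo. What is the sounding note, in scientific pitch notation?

G#3

The capo raises the open A2 by 3 semitones to C3; fretting 8 more gives A2 + 3 + 8 = A2 + 11 semitones = G#3.
(Also written Ab.)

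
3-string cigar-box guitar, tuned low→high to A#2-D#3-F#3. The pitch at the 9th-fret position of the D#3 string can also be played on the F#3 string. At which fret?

6

D#3 at fret 9 is D#3 + 9 semitones = C4.
The open F#3 string is 3 semitones above the open D#3, so the same pitch on the F#3 string lies at fret 9 − 3 = 6.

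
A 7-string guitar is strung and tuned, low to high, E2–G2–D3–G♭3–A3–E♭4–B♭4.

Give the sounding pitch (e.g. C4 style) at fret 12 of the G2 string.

G2 is MIDI 43. Adding 12 gives 55, which is G3.

G3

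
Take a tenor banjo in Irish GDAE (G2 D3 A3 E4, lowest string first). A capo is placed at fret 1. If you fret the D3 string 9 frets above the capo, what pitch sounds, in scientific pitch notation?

The capo raises the open D3 by 1 semitone to D♯3; fretting 9 more gives D3 + 1 + 9 = D3 + 10 semitones = C4.

C4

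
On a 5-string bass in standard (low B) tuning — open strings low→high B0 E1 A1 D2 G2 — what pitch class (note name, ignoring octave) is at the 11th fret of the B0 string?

A♯

The open B0 string plus 11 semitones: B–C–C#–D–…–G#–A–A#.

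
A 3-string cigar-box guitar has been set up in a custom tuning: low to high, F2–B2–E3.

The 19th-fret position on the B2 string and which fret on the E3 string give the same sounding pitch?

14

Fret 19 on B2 is MIDI 47 + 19 = 66 (G♭4). On the E3 string (open MIDI 52), that pitch is 66 − 52 = fret 14.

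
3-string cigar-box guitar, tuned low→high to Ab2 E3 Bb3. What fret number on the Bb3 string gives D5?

16

D5 is 16 semitones above the open Bb3 (Bb–B–C–Db–…–C–Db–D), so it sits at fret 16.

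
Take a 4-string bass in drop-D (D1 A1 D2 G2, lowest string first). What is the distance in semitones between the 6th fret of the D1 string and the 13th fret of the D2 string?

D1 at fret 6 → G#1 (MIDI 32); D2 at fret 13 → D#3 (MIDI 51).
32 − 51 = -19, so the two pitches are 19 semitones apart, with D#3 the higher.

19 semitones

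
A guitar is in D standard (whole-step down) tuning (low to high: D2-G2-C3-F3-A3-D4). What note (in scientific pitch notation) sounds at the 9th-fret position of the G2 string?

E3

Each fret is one semitone, so G2 + 9 = E3.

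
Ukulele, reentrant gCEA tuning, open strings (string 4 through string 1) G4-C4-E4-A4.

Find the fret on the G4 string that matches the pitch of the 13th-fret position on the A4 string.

Fret 13 on A4 is MIDI 69 + 13 = 82 (A#5). On the G4 string (open MIDI 67), that pitch is 82 − 67 = fret 15.

15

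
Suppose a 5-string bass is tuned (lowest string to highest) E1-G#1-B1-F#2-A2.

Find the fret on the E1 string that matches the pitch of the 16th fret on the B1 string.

23

B1 at fret 16 is B1 + 16 semitones = D#3.
The open E1 string is 7 semitones below the open B1, so the same pitch on the E1 string lies at fret 16 + 7 = 23.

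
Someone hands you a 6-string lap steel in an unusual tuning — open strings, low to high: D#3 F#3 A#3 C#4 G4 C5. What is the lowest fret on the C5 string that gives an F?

From C5, count semitones up the chromatic scale until reaching F: C–C#–D–D#–E–F — 5 steps.

5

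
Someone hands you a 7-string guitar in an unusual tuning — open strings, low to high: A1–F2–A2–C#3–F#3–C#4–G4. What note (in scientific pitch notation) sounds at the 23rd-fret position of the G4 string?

F#6

Each fret is one semitone, so G4 + 23 = F#6.
(Equivalently spelled Gb6.)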